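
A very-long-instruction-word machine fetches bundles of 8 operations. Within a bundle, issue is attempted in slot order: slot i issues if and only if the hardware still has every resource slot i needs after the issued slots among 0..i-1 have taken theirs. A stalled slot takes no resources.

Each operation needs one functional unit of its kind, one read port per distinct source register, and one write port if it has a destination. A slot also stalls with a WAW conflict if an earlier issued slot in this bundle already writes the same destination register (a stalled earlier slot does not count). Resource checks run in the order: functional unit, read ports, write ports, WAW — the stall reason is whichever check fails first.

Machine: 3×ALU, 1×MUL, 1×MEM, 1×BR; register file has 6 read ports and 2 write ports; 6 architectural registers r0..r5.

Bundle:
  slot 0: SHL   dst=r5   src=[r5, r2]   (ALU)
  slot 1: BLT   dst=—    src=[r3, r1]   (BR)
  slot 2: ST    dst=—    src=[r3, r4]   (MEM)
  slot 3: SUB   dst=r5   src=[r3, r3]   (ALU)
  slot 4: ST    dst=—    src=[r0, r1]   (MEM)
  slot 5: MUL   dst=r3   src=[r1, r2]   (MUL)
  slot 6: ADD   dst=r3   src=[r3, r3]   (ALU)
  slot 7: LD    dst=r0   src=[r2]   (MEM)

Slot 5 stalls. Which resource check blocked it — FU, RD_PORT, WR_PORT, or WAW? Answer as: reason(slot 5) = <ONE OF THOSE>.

#0 ALU src=r5,r2 dispatched  <A:2 Mu:1 Ld:1 B:1 rd:4 wr:1>
#1 BR src=r3,r1 dispatched  <A:2 Mu:1 Ld:1 B:0 rd:2 wr:1>
#2 MEM src=r3,r4 dispatched  <A:2 Mu:1 Ld:0 B:0 rd:0 wr:1>
#3 ALU src=r3,r3 held:RD_PORT  <A:2 Mu:1 Ld:0 B:0 rd:0 wr:1>
#4 MEM src=r0,r1 held:FU  <A:2 Mu:1 Ld:0 B:0 rd:0 wr:1>
#5 MUL src=r1,r2 held:RD_PORT  <A:2 Mu:1 Ld:0 B:0 rd:0 wr:1>
#6 ALU src=r3,r3 held:RD_PORT  <A:2 Mu:1 Ld:0 B:0 rd:0 wr:1>
#7 MEM src=r2 held:FU  <A:2 Mu:1 Ld:0 B:0 rd:0 wr:1>

reason(slot 5) = RD_PORT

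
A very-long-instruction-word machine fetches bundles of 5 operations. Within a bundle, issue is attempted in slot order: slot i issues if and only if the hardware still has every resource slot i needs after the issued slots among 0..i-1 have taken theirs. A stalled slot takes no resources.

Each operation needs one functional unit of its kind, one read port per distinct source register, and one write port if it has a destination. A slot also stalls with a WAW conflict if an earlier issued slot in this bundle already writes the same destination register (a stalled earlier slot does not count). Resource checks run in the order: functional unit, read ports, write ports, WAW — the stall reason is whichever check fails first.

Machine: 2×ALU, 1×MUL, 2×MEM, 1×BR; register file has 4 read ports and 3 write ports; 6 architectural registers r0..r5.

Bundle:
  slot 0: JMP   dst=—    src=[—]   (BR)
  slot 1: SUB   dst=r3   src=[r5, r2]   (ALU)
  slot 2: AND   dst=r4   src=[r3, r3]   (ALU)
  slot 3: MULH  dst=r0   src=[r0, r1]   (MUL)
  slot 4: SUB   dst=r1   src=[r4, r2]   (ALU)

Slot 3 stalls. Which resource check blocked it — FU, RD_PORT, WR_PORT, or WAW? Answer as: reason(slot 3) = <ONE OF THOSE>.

reason(slot 3) = RD_PORT

[0] BR needs rd=0 wr=0: ok; after: ALU=2 MUL=1 MEM=2 BR=0, R=4, W=3
[1] ALU needs rd=2 wr=1: ok; after: ALU=1 MUL=1 MEM=2 BR=0, R=2, W=2
[2] ALU needs rd=1 wr=1: ok; after: ALU=0 MUL=1 MEM=2 BR=0, R=1, W=1
[3] MUL needs rd=2 wr=1: RD_PORT; after: ALU=0 MUL=1 MEM=2 BR=0, R=1, W=1
[4] ALU needs rd=2 wr=1: FU; after: ALU=0 MUL=1 MEM=2 BR=0, R=1, W=1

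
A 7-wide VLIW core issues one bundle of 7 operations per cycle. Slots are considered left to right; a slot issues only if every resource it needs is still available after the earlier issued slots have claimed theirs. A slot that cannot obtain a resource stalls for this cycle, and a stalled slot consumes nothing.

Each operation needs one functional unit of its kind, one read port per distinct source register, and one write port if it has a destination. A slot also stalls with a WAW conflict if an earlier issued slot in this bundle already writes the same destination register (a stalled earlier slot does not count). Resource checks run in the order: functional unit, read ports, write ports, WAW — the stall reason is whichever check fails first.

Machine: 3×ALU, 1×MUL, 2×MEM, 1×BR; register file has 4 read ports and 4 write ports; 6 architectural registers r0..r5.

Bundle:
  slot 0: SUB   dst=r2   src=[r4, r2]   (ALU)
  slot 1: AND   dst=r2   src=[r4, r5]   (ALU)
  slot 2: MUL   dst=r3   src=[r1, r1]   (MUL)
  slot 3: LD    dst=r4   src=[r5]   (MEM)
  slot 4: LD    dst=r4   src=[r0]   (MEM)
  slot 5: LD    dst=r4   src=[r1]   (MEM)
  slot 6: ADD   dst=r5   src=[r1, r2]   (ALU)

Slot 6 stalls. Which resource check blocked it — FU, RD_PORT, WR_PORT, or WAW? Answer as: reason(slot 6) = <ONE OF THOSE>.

#0 ALU src=r4,r2 dispatched  <A:2 Mu:1 Ld:2 B:1 rd:2 wr:3>
#1 ALU src=r4,r5 held:WAW  <A:2 Mu:1 Ld:2 B:1 rd:2 wr:3>
#2 MUL src=r1,r1 dispatched  <A:2 Mu:0 Ld:2 B:1 rd:1 wr:2>
#3 MEM src=r5 dispatched  <A:2 Mu:0 Ld:1 B:1 rd:0 wr:1>
#4 MEM src=r0 held:RD_PORT  <A:2 Mu:0 Ld:1 B:1 rd:0 wr:1>
#5 MEM src=r1 held:RD_PORT  <A:2 Mu:0 Ld:1 B:1 rd:0 wr:1>
#6 ALU src=r1,r2 held:RD_PORT  <A:2 Mu:0 Ld:1 B:1 rd:0 wr:1>

reason(slot 6) = RD_PORT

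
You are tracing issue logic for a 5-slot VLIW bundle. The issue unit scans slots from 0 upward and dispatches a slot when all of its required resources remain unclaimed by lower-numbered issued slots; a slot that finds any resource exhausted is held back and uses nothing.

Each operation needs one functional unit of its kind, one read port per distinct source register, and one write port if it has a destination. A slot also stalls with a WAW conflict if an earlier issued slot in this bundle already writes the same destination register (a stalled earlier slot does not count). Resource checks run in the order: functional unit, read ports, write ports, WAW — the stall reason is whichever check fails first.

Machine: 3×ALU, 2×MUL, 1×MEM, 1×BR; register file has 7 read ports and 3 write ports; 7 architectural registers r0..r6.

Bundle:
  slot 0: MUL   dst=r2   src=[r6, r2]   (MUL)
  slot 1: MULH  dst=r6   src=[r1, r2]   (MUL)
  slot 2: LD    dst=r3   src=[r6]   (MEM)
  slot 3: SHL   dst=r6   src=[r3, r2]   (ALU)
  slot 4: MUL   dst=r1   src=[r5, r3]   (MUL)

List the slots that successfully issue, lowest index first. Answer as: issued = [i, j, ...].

#0 MUL src=r6,r2 dispatched  <A:3 Mu:1 Ld:1 B:1 rd:5 wr:2>
#1 MUL src=r1,r2 dispatched  <A:3 Mu:0 Ld:1 B:1 rd:3 wr:1>
#2 MEM src=r6 dispatched  <A:3 Mu:0 Ld:0 B:1 rd:2 wr:0>
#3 ALU src=r3,r2 held:WR_PORT  <A:3 Mu:0 Ld:0 B:1 rd:2 wr:0>
#4 MUL src=r5,r3 held:FU  <A:3 Mu:0 Ld:0 B:1 rd:2 wr:0>

issued = [0, 1, 2]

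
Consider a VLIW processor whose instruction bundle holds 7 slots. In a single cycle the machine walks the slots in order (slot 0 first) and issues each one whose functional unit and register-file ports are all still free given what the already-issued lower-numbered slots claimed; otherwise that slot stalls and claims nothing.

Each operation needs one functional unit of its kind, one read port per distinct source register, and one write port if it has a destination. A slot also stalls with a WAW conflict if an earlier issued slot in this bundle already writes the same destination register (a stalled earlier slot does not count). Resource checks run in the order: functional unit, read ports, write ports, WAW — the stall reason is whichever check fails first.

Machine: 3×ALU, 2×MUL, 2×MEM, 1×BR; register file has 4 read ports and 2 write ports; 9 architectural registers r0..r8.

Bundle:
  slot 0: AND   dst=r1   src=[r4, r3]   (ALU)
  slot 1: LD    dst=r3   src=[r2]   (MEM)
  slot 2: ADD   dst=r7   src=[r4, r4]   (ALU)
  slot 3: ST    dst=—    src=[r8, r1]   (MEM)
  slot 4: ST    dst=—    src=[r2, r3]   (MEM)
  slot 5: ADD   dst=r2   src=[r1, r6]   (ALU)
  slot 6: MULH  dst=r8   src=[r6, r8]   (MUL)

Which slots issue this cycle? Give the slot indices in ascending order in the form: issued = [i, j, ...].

  0. ALU→r1 ⇒ go  {2A/2Mu/2Ld/1B | 2r 1w}
  1. MEM→r3 ⇒ go  {2A/2Mu/1Ld/1B | 1r 0w}
  2. ALU→r7 ⇒ no(WR_PORT)  {2A/2Mu/1Ld/1B | 1r 0w}
  3. MEM ⇒ no(RD_PORT)  {2A/2Mu/1Ld/1B | 1r 0w}
  4. MEM ⇒ no(RD_PORT)  {2A/2Mu/1Ld/1B | 1r 0w}
  5. ALU→r2 ⇒ no(RD_PORT)  {2A/2Mu/1Ld/1B | 1r 0w}
  6. MUL→r8 ⇒ no(RD_PORT)  {2A/2Mu/1Ld/1B | 1r 0w}

issued = [0, 1]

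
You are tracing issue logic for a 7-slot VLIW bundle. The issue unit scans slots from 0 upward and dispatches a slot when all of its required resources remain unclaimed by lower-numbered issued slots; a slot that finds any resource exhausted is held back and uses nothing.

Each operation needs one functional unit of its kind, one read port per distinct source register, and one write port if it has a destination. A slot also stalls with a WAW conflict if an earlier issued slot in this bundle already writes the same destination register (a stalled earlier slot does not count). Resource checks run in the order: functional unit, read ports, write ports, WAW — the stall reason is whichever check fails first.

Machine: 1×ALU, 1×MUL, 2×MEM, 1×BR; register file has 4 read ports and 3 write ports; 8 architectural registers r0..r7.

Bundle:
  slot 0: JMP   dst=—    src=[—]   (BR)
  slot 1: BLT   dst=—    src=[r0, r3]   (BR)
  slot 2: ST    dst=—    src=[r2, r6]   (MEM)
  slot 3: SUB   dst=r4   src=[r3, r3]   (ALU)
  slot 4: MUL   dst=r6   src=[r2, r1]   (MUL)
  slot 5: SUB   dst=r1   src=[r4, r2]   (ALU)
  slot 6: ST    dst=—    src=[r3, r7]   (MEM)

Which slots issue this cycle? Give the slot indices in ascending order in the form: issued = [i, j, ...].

issued = [0, 2, 3]

  0. BR ⇒ go  {1A/1Mu/2Ld/0B | 4r 3w}
  1. BR ⇒ no(FU)  {1A/1Mu/2Ld/0B | 4r 3w}
  2. MEM ⇒ go  {1A/1Mu/1Ld/0B | 2r 3w}
  3. ALU→r4 ⇒ go  {0A/1Mu/1Ld/0B | 1r 2w}
  4. MUL→r6 ⇒ no(RD_PORT)  {0A/1Mu/1Ld/0B | 1r 2w}
  5. ALU→r1 ⇒ no(FU)  {0A/1Mu/1Ld/0B | 1r 2w}
  6. MEM ⇒ no(RD_PORT)  {0A/1Mu/1Ld/0B | 1r 2w}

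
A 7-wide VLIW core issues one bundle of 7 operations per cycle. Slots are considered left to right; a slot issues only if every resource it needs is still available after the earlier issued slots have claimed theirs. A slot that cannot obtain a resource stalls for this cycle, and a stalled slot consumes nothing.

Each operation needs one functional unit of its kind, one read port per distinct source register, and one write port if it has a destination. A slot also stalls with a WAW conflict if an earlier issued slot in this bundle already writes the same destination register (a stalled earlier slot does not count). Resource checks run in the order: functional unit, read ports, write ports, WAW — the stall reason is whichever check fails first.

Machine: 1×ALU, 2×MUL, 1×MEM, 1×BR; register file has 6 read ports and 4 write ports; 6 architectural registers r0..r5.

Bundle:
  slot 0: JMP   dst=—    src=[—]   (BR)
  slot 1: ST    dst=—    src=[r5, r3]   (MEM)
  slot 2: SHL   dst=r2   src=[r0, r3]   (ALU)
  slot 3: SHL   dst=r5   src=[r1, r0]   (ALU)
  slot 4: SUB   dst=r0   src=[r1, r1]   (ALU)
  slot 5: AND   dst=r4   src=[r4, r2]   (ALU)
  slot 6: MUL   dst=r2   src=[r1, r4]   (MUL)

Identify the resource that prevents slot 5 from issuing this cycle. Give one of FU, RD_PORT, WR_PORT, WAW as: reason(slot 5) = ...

reason(slot 5) = FU

(0) want 1×BR +0rd +0wr — yes → AL1|MU2|ME1|BR0|rd6|wr4
(1) want 1×MEM +2rd +0wr — yes → AL1|MU2|ME0|BR0|rd4|wr4
(2) want 1×ALU +2rd +1wr — yes → AL0|MU2|ME0|BR0|rd2|wr3
(3) want 1×ALU +2rd +1wr — FU → AL0|MU2|ME0|BR0|rd2|wr3
(4) want 1×ALU +1rd +1wr — FU → AL0|MU2|ME0|BR0|rd2|wr3
(5) want 1×ALU +2rd +1wr — FU → AL0|MU2|ME0|BR0|rd2|wr3
(6) want 1×MUL +2rd +1wr — WAW → AL0|MU2|ME0|BR0|rd2|wr3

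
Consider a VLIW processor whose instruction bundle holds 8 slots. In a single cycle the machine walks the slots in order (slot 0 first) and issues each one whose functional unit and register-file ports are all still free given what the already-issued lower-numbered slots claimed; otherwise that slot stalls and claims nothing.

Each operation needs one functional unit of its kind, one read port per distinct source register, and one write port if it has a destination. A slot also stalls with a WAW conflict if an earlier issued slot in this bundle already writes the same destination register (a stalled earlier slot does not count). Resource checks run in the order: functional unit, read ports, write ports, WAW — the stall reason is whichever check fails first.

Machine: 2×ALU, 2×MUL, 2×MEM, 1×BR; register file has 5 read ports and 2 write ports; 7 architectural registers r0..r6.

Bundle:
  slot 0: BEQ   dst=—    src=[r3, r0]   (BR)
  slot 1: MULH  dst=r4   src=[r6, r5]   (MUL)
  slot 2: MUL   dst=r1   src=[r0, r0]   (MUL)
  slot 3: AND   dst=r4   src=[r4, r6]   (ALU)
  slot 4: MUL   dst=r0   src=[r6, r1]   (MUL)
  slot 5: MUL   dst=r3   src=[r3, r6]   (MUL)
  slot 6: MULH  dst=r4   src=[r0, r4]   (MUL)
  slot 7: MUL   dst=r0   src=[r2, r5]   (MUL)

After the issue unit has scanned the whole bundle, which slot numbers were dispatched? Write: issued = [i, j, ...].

issued = [0, 1, 2]

slot 0 (BR): ISSUE — free A2,Mu2,Ld2,B0 rp3 wp2
slot 1 (MUL): ISSUE — free A2,Mu1,Ld2,B0 rp1 wp1
slot 2 (MUL): ISSUE — free A2,Mu0,Ld2,B0 rp0 wp0
slot 3 (ALU): stall RD_PORT — free A2,Mu0,Ld2,B0 rp0 wp0
slot 4 (MUL): stall FU — free A2,Mu0,Ld2,B0 rp0 wp0
slot 5 (MUL): stall FU — free A2,Mu0,Ld2,B0 rp0 wp0
slot 6 (MUL): stall FU — free A2,Mu0,Ld2,B0 rp0 wp0
slot 7 (MUL): stall FU — free A2,Mu0,Ld2,B0 rp0 wp0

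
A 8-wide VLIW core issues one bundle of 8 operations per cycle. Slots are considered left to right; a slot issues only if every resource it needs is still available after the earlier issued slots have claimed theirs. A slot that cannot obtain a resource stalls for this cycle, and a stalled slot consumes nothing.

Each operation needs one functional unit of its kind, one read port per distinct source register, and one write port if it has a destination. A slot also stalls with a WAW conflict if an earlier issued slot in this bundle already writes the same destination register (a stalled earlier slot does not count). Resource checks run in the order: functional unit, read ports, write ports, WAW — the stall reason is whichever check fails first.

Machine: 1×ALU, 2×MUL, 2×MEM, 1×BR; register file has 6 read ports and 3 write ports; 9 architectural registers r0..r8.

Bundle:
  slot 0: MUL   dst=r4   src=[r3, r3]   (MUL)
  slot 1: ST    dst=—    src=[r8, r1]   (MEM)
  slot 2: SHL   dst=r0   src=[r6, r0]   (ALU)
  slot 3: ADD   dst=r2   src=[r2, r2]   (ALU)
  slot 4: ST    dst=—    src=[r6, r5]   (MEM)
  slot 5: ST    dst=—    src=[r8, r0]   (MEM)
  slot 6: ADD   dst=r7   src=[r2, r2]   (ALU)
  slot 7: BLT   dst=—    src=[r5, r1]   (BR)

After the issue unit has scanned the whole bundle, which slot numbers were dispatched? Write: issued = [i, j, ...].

(0) want 1×MUL +1rd +1wr — yes → AL1|MU1|ME2|BR1|rd5|wr2
(1) want 1×MEM +2rd +0wr — yes → AL1|MU1|ME1|BR1|rd3|wr2
(2) want 1×ALU +2rd +1wr — yes → AL0|MU1|ME1|BR1|rd1|wr1
(3) want 1×ALU +1rd +1wr — FU → AL0|MU1|ME1|BR1|rd1|wr1
(4) want 1×MEM +2rd +0wr — RD_PORT → AL0|MU1|ME1|BR1|rd1|wr1
(5) want 1×MEM +2rd +0wr — RD_PORT → AL0|MU1|ME1|BR1|rd1|wr1
(6) want 1×ALU +1rd +1wr — FU → AL0|MU1|ME1|BR1|rd1|wr1
(7) want 1×BR +2rd +0wr — RD_PORT → AL0|MU1|ME1|BR1|rd1|wr1

issued = [0, 1, 2]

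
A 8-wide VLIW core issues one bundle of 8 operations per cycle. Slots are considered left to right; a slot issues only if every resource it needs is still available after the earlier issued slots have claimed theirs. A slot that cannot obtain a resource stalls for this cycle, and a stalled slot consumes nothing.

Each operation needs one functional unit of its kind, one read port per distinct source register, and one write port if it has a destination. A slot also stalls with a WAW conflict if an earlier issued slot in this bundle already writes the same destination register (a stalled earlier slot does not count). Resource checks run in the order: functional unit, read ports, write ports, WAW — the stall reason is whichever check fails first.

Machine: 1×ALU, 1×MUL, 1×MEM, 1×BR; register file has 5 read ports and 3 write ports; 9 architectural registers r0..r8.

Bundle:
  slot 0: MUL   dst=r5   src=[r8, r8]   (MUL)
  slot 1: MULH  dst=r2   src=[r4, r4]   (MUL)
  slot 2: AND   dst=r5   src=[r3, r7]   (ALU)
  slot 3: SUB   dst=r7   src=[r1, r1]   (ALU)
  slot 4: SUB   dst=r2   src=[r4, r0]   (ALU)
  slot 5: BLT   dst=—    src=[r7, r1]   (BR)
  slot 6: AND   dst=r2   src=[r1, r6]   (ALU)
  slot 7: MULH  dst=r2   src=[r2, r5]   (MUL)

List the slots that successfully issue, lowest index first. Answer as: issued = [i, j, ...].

issued = [0, 3, 5]

  0. MUL→r5 ⇒ go  {1A/0Mu/1Ld/1B | 4r 2w}
  1. MUL→r2 ⇒ no(FU)  {1A/0Mu/1Ld/1B | 4r 2w}
  2. ALU→r5 ⇒ no(WAW)  {1A/0Mu/1Ld/1B | 4r 2w}
  3. ALU→r7 ⇒ go  {0A/0Mu/1Ld/1B | 3r 1w}
  4. ALU→r2 ⇒ no(FU)  {0A/0Mu/1Ld/1B | 3r 1w}
  5. BR ⇒ go  {0A/0Mu/1Ld/0B | 1r 1w}
  6. ALU→r2 ⇒ no(FU)  {0A/0Mu/1Ld/0B | 1r 1w}
  7. MUL→r2 ⇒ no(FU)  {0A/0Mu/1Ld/0B | 1r 1w}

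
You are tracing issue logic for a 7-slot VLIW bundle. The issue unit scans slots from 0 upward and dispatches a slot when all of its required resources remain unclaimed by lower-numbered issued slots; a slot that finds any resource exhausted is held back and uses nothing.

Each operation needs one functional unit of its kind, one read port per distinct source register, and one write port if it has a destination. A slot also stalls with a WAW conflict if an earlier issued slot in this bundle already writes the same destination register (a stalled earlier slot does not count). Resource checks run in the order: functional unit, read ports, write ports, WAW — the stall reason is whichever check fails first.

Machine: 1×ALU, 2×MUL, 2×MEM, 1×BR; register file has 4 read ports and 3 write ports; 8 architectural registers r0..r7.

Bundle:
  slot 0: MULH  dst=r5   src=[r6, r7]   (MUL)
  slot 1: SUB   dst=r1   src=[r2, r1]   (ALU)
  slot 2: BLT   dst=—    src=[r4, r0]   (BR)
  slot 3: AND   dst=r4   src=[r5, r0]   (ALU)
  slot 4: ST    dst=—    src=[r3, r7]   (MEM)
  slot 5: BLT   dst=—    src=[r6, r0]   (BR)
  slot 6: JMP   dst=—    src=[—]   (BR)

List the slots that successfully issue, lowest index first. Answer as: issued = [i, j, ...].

[0] MUL needs rd=2 wr=1: ok; after: ALU=1 MUL=1 MEM=2 BR=1, R=2, W=2
[1] ALU needs rd=2 wr=1: ok; after: ALU=0 MUL=1 MEM=2 BR=1, R=0, W=1
[2] BR needs rd=2 wr=0: RD_PORT; after: ALU=0 MUL=1 MEM=2 BR=1, R=0, W=1
[3] ALU needs rd=2 wr=1: FU; after: ALU=0 MUL=1 MEM=2 BR=1, R=0, W=1
[4] MEM needs rd=2 wr=0: RD_PORT; after: ALU=0 MUL=1 MEM=2 BR=1, R=0, W=1
[5] BR needs rd=2 wr=0: RD_PORT; after: ALU=0 MUL=1 MEM=2 BR=1, R=0, W=1
[6] BR needs rd=0 wr=0: ok; after: ALU=0 MUL=1 MEM=2 BR=0, R=0, W=1

issued = [0, 1, 6]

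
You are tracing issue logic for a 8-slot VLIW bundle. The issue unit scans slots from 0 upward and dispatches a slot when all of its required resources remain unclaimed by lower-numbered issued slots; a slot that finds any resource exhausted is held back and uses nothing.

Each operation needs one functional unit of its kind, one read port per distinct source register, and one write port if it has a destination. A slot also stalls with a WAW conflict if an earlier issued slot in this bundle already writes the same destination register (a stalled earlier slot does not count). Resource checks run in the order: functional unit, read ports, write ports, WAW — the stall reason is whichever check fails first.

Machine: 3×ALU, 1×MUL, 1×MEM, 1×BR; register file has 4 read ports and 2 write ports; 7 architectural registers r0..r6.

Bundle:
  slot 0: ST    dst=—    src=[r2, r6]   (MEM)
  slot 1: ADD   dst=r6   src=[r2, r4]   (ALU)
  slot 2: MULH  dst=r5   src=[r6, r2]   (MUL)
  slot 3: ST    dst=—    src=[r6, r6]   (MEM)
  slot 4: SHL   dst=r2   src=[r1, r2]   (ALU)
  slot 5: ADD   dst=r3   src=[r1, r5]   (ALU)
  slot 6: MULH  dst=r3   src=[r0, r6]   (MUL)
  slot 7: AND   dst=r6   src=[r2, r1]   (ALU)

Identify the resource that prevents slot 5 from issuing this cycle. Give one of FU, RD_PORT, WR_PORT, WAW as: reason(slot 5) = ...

(0) want 1×MEM +2rd +0wr — yes → AL3|MU1|ME0|BR1|rd2|wr2
(1) want 1×ALU +2rd +1wr — yes → AL2|MU1|ME0|BR1|rd0|wr1
(2) want 1×MUL +2rd +1wr — RD_PORT → AL2|MU1|ME0|BR1|rd0|wr1
(3) want 1×MEM +1rd +0wr — FU → AL2|MU1|ME0|BR1|rd0|wr1
(4) want 1×ALU +2rd +1wr — RD_PORT → AL2|MU1|ME0|BR1|rd0|wr1
(5) want 1×ALU +2rd +1wr — RD_PORT → AL2|MU1|ME0|BR1|rd0|wr1
(6) want 1×MUL +2rd +1wr — RD_PORT → AL2|MU1|ME0|BR1|rd0|wr1
(7) want 1×ALU +2rd +1wr — RD_PORT → AL2|MU1|ME0|BR1|rd0|wr1

reason(slot 5) = RD_PORT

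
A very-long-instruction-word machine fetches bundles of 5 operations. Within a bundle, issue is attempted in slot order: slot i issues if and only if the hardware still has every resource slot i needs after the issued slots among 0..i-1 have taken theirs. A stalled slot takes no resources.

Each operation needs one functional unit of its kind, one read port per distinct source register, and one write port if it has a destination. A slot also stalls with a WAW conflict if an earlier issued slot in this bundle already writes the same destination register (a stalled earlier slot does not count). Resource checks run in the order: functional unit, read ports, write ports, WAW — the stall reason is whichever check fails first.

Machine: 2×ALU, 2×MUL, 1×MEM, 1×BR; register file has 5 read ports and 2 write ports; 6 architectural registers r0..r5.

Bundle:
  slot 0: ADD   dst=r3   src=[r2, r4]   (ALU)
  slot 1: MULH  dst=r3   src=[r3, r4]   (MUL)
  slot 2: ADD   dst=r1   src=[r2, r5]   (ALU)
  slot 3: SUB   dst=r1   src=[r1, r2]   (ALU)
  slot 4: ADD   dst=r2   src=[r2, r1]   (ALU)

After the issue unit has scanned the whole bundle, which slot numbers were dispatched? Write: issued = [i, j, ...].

issued = [0, 2]

#0 ALU src=r2,r4 dispatched  <A:1 Mu:2 Ld:1 B:1 rd:3 wr:1>
#1 MUL src=r3,r4 held:WAW  <A:1 Mu:2 Ld:1 B:1 rd:3 wr:1>
#2 ALU src=r2,r5 dispatched  <A:0 Mu:2 Ld:1 B:1 rd:1 wr:0>
#3 ALU src=r1,r2 held:FU  <A:0 Mu:2 Ld:1 B:1 rd:1 wr:0>
#4 ALU src=r2,r1 held:FU  <A:0 Mu:2 Ld:1 B:1 rd:1 wr:0>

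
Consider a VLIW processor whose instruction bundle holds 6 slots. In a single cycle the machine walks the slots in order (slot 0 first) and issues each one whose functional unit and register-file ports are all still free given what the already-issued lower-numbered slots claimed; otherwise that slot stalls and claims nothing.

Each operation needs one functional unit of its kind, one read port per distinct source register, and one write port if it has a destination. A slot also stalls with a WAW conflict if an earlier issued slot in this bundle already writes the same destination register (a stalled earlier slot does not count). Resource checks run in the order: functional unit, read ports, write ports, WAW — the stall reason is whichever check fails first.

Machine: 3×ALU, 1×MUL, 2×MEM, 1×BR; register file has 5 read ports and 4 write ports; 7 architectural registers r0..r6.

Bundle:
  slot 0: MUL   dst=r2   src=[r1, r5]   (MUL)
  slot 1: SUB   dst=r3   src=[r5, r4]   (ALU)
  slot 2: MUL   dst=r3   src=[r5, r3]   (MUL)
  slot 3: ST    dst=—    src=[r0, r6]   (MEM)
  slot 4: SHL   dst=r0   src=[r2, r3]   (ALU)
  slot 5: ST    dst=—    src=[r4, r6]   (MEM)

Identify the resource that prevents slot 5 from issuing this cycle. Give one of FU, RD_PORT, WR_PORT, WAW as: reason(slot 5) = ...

  0. MUL→r2 ⇒ go  {3A/0Mu/2Ld/1B | 3r 3w}
  1. ALU→r3 ⇒ go  {2A/0Mu/2Ld/1B | 1r 2w}
  2. MUL→r3 ⇒ no(FU)  {2A/0Mu/2Ld/1B | 1r 2w}
  3. MEM ⇒ no(RD_PORT)  {2A/0Mu/2Ld/1B | 1r 2w}
  4. ALU→r0 ⇒ no(RD_PORT)  {2A/0Mu/2Ld/1B | 1r 2w}
  5. MEM ⇒ no(RD_PORT)  {2A/0Mu/2Ld/1B | 1r 2w}

reason(slot 5) = RD_PORT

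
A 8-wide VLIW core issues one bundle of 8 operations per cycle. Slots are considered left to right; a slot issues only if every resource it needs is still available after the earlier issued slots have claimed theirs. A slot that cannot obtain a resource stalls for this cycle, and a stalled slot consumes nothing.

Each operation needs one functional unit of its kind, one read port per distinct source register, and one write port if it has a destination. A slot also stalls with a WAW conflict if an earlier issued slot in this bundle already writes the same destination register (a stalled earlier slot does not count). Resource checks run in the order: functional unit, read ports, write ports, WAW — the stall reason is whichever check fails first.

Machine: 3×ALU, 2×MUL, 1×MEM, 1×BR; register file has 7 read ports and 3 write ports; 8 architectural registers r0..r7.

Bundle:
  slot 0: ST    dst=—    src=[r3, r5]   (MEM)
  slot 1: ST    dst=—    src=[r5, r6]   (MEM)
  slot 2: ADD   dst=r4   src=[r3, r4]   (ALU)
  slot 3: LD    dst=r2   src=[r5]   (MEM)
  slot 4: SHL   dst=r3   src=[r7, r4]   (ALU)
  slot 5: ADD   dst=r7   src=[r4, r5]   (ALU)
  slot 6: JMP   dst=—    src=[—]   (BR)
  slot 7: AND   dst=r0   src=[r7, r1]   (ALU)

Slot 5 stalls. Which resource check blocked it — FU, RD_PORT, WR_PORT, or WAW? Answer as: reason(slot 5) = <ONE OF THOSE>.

reason(slot 5) = RD_PORT

slot 0 (MEM): ISSUE — free A3,Mu2,Ld0,B1 rp5 wp3
slot 1 (MEM): stall FU — free A3,Mu2,Ld0,B1 rp5 wp3
slot 2 (ALU): ISSUE — free A2,Mu2,Ld0,B1 rp3 wp2
slot 3 (MEM): stall FU — free A2,Mu2,Ld0,B1 rp3 wp2
slot 4 (ALU): ISSUE — free A1,Mu2,Ld0,B1 rp1 wp1
slot 5 (ALU): stall RD_PORT — free A1,Mu2,Ld0,B1 rp1 wp1
slot 6 (BR): ISSUE — free A1,Mu2,Ld0,B0 rp1 wp1
slot 7 (ALU): stall RD_PORT — free A1,Mu2,Ld0,B0 rp1 wp1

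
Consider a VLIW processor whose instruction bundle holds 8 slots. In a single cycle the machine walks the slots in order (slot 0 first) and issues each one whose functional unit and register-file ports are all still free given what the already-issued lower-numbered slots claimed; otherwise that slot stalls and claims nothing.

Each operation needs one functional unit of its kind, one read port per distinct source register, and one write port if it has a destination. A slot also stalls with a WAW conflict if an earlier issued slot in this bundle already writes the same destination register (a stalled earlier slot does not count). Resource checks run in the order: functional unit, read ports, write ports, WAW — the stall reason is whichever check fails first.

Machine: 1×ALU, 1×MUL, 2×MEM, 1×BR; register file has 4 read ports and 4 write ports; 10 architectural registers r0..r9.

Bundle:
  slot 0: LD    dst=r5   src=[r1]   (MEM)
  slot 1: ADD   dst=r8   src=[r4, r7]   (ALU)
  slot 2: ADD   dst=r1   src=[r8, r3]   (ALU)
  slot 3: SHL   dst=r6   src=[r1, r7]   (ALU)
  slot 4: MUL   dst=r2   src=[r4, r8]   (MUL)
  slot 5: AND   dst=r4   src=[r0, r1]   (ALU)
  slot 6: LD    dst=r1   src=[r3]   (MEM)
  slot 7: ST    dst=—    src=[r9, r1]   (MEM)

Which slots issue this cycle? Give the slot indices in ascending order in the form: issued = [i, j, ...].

(0) want 1×MEM +1rd +1wr — yes → AL1|MU1|ME1|BR1|rd3|wr3
(1) want 1×ALU +2rd +1wr — yes → AL0|MU1|ME1|BR1|rd1|wr2
(2) want 1×ALU +2rd +1wr — FU → AL0|MU1|ME1|BR1|rd1|wr2
(3) want 1×ALU +2rd +1wr — FU → AL0|MU1|ME1|BR1|rd1|wr2
(4) want 1×MUL +2rd +1wr — RD_PORT → AL0|MU1|ME1|BR1|rd1|wr2
(5) want 1×ALU +2rd +1wr — FU → AL0|MU1|ME1|BR1|rd1|wr2
(6) want 1×MEM +1rd +1wr — yes → AL0|MU1|ME0|BR1|rd0|wr1
(7) want 1×MEM +2rd +0wr — FU → AL0|MU1|ME0|BR1|rd0|wr1

issued = [0, 1, 6]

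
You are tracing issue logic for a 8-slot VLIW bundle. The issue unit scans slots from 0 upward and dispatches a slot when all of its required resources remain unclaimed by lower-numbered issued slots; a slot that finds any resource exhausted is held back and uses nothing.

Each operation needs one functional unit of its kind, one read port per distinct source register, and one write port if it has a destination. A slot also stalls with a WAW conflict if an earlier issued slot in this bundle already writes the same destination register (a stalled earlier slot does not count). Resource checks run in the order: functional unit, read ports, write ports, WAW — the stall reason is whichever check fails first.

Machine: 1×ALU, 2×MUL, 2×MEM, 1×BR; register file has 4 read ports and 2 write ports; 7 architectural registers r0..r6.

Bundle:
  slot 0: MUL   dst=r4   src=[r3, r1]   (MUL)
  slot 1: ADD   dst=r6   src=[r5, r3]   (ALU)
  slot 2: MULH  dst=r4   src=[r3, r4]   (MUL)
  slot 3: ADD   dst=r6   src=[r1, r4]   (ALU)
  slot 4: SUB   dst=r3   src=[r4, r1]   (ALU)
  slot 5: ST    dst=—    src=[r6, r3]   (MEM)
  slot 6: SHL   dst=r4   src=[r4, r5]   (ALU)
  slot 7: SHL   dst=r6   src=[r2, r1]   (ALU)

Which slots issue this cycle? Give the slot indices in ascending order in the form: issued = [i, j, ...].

[0] MUL needs rd=2 wr=1: ok; after: ALU=1 MUL=1 MEM=2 BR=1, R=2, W=1
[1] ALU needs rd=2 wr=1: ok; after: ALU=0 MUL=1 MEM=2 BR=1, R=0, W=0
[2] MUL needs rd=2 wr=1: RD_PORT; after: ALU=0 MUL=1 MEM=2 BR=1, R=0, W=0
[3] ALU needs rd=2 wr=1: FU; after: ALU=0 MUL=1 MEM=2 BR=1, R=0, W=0
[4] ALU needs rd=2 wr=1: FU; after: ALU=0 MUL=1 MEM=2 BR=1, R=0, W=0
[5] MEM needs rd=2 wr=0: RD_PORT; after: ALU=0 MUL=1 MEM=2 BR=1, R=0, W=0
[6] ALU needs rd=2 wr=1: FU; after: ALU=0 MUL=1 MEM=2 BR=1, R=0, W=0
[7] ALU needs rd=2 wr=1: FU; after: ALU=0 MUL=1 MEM=2 BR=1, R=0, W=0

issued = [0, 1]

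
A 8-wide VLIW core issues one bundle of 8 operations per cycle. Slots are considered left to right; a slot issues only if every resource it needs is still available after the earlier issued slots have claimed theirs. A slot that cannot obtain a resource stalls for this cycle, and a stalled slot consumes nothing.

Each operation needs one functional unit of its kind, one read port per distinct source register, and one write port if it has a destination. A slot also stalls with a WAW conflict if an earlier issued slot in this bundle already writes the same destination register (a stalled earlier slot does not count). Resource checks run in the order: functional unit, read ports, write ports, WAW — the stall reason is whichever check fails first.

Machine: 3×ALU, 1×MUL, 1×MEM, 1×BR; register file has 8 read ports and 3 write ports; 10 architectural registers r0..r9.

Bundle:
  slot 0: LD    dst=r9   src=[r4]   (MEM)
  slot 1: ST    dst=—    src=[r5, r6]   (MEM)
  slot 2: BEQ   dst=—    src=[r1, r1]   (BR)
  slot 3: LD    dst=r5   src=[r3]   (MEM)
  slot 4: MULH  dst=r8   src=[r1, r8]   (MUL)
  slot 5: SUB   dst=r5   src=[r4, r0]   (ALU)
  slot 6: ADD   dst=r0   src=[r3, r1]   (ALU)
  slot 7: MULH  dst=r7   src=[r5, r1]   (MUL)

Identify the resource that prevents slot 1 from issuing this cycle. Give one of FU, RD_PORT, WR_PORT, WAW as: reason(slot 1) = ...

reason(slot 1) = FU

[0] MEM needs rd=1 wr=1: ok; after: ALU=3 MUL=1 MEM=0 BR=1, R=7, W=2
[1] MEM needs rd=2 wr=0: FU; after: ALU=3 MUL=1 MEM=0 BR=1, R=7, W=2
[2] BR needs rd=1 wr=0: ok; after: ALU=3 MUL=1 MEM=0 BR=0, R=6, W=2
[3] MEM needs rd=1 wr=1: FU; after: ALU=3 MUL=1 MEM=0 BR=0, R=6, W=2
[4] MUL needs rd=2 wr=1: ok; after: ALU=3 MUL=0 MEM=0 BR=0, R=4, W=1
[5] ALU needs rd=2 wr=1: ok; after: ALU=2 MUL=0 MEM=0 BR=0, R=2, W=0
[6] ALU needs rd=2 wr=1: WR_PORT; after: ALU=2 MUL=0 MEM=0 BR=0, R=2, W=0
[7] MUL needs rd=2 wr=1: FU; after: ALU=2 MUL=0 MEM=0 BR=0, R=2, W=0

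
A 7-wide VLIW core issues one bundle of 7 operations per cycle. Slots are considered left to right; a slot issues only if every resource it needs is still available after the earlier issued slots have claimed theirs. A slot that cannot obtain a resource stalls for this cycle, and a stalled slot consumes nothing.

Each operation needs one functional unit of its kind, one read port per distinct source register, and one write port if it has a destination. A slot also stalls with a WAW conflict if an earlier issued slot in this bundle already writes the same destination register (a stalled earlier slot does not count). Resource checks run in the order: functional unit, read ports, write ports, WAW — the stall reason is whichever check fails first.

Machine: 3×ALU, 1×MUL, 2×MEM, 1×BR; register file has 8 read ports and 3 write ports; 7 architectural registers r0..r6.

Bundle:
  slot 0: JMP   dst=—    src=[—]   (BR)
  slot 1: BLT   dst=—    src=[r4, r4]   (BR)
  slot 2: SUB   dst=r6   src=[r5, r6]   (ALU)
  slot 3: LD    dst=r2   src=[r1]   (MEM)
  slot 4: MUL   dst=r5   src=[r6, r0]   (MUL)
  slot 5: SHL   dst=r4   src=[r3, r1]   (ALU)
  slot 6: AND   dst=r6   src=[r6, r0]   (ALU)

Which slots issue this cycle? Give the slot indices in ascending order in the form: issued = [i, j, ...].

issued = [0, 2, 3, 4]

(0) want 1×BR +0rd +0wr — yes → AL3|MU1|ME2|BR0|rd8|wr3
(1) want 1×BR +1rd +0wr — FU → AL3|MU1|ME2|BR0|rd8|wr3
(2) want 1×ALU +2rd +1wr — yes → AL2|MU1|ME2|BR0|rd6|wr2
(3) want 1×MEM +1rd +1wr — yes → AL2|MU1|ME1|BR0|rd5|wr1
(4) want 1×MUL +2rd +1wr — yes → AL2|MU0|ME1|BR0|rd3|wr0
(5) want 1×ALU +2rd +1wr — WR_PORT → AL2|MU0|ME1|BR0|rd3|wr0
(6) want 1×ALU +2rd +1wr — WR_PORT → AL2|MU0|ME1|BR0|rd3|wr0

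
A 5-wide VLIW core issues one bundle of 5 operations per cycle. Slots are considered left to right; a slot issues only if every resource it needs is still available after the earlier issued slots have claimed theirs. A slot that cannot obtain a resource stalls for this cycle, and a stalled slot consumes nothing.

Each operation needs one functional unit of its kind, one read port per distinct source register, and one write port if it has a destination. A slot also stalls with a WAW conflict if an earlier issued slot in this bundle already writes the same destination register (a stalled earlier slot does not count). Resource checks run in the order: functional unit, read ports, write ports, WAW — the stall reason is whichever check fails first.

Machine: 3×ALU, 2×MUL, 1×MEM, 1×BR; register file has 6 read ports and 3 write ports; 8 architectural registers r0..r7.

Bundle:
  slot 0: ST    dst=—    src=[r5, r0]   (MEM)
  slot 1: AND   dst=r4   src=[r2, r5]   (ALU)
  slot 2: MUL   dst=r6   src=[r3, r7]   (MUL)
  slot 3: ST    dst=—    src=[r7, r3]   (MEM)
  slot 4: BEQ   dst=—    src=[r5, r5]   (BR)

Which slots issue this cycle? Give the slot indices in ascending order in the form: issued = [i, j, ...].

issued = [0, 1, 2]

[0] MEM needs rd=2 wr=0: ok; after: ALU=3 MUL=2 MEM=0 BR=1, R=4, W=3
[1] ALU needs rd=2 wr=1: ok; after: ALU=2 MUL=2 MEM=0 BR=1, R=2, W=2
[2] MUL needs rd=2 wr=1: ok; after: ALU=2 MUL=1 MEM=0 BR=1, R=0, W=1
[3] MEM needs rd=2 wr=0: FU; after: ALU=2 MUL=1 MEM=0 BR=1, R=0, W=1
[4] BR needs rd=1 wr=0: RD_PORT; after: ALU=2 MUL=1 MEM=0 BR=1, R=0, W=1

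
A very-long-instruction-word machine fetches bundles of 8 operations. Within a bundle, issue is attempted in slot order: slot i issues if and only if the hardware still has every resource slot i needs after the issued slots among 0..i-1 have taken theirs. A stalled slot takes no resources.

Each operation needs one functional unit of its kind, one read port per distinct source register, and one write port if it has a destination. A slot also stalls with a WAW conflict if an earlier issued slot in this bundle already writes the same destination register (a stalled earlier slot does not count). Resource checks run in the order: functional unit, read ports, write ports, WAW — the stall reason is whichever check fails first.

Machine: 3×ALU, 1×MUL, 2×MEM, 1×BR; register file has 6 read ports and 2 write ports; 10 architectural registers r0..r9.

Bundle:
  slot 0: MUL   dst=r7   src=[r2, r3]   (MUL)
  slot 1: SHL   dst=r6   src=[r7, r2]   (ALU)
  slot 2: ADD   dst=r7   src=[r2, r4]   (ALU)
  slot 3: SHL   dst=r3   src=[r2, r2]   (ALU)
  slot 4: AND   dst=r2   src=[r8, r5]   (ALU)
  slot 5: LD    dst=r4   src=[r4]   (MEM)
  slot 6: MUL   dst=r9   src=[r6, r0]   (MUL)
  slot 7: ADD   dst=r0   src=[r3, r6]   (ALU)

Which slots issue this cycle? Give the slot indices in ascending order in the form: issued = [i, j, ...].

issued = [0, 1]

[0] MUL needs rd=2 wr=1: ok; after: ALU=3 MUL=0 MEM=2 BR=1, R=4, W=1
[1] ALU needs rd=2 wr=1: ok; after: ALU=2 MUL=0 MEM=2 BR=1, R=2, W=0
[2] ALU needs rd=2 wr=1: WR_PORT; after: ALU=2 MUL=0 MEM=2 BR=1, R=2, W=0
[3] ALU needs rd=1 wr=1: WR_PORT; after: ALU=2 MUL=0 MEM=2 BR=1, R=2, W=0
[4] ALU needs rd=2 wr=1: WR_PORT; after: ALU=2 MUL=0 MEM=2 BR=1, R=2, W=0
[5] MEM needs rd=1 wr=1: WR_PORT; after: ALU=2 MUL=0 MEM=2 BR=1, R=2, W=0
[6] MUL needs rd=2 wr=1: FU; after: ALU=2 MUL=0 MEM=2 BR=1, R=2, W=0
[7] ALU needs rd=2 wr=1: WR_PORT; after: ALU=2 MUL=0 MEM=2 BR=1, R=2, W=0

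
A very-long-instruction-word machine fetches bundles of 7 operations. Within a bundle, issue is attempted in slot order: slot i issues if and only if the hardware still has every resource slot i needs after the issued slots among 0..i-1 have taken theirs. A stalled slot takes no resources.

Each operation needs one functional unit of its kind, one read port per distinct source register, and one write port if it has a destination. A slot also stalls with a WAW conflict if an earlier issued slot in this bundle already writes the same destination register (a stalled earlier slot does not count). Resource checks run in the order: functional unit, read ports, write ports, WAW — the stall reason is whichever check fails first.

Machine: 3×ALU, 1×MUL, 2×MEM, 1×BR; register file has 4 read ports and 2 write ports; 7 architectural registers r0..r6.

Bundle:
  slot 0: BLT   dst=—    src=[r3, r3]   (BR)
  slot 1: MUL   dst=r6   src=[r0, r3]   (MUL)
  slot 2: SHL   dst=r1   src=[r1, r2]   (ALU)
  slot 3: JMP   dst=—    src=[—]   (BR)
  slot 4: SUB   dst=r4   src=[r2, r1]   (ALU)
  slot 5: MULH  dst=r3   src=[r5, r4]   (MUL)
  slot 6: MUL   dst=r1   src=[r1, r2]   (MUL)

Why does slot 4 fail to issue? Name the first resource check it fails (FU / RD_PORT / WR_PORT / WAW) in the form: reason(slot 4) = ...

#0 BR src=r3,r3 dispatched  <A:3 Mu:1 Ld:2 B:0 rd:3 wr:2>
#1 MUL src=r0,r3 dispatched  <A:3 Mu:0 Ld:2 B:0 rd:1 wr:1>
#2 ALU src=r1,r2 held:RD_PORT  <A:3 Mu:0 Ld:2 B:0 rd:1 wr:1>
#3 BR src=- held:FU  <A:3 Mu:0 Ld:2 B:0 rd:1 wr:1>
#4 ALU src=r2,r1 held:RD_PORT  <A:3 Mu:0 Ld:2 B:0 rd:1 wr:1>
#5 MUL src=r5,r4 held:FU  <A:3 Mu:0 Ld:2 B:0 rd:1 wr:1>
#6 MUL src=r1,r2 held:FU  <A:3 Mu:0 Ld:2 B:0 rd:1 wr:1>

reason(slot 4) = RD_PORT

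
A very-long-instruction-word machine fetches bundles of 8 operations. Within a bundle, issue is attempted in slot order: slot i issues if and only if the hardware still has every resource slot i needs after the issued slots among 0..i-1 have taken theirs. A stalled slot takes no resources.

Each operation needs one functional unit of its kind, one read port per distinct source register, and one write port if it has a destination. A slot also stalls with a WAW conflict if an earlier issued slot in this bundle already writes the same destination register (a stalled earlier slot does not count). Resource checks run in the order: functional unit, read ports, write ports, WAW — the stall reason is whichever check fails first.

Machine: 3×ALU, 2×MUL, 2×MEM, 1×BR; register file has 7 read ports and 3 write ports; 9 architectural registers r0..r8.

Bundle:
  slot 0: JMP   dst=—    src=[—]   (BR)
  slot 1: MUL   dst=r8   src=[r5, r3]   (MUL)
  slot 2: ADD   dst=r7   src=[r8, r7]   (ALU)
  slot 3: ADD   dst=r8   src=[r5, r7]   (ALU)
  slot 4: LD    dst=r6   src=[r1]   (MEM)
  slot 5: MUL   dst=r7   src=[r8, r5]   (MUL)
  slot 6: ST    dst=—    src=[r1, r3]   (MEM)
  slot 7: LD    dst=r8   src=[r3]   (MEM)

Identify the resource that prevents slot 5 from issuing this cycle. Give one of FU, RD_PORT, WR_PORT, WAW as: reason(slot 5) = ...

reason(slot 5) = WR_PORT

[0] BR needs rd=0 wr=0: ok; after: ALU=3 MUL=2 MEM=2 BR=0, R=7, W=3
[1] MUL needs rd=2 wr=1: ok; after: ALU=3 MUL=1 MEM=2 BR=0, R=5, W=2
[2] ALU needs rd=2 wr=1: ok; after: ALU=2 MUL=1 MEM=2 BR=0, R=3, W=1
[3] ALU needs rd=2 wr=1: WAW; after: ALU=2 MUL=1 MEM=2 BR=0, R=3, W=1
[4] MEM needs rd=1 wr=1: ok; after: ALU=2 MUL=1 MEM=1 BR=0, R=2, W=0
[5] MUL needs rd=2 wr=1: WR_PORT; after: ALU=2 MUL=1 MEM=1 BR=0, R=2, W=0
[6] MEM needs rd=2 wr=0: ok; after: ALU=2 MUL=1 MEM=0 BR=0, R=0, W=0
[7] MEM needs rd=1 wr=1: FU; after: ALU=2 MUL=1 MEM=0 BR=0, R=0, W=0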